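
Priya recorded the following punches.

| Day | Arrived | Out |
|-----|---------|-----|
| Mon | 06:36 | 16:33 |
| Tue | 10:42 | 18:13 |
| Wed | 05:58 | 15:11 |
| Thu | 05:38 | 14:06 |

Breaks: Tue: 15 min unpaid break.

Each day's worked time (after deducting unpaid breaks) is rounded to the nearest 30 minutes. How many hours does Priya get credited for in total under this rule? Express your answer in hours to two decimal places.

Mon: 06:36–16:33 = 9 h 57 min → rounds to 10 h 0 min
Tue: 10:42–18:13 = 7 h 31 min − 15 min = 7 h 16 min → rounds to 7 h 30 min
Wed: 05:58–15:11 = 9 h 13 min → rounds to 9 h 0 min
Thu: 05:38–14:06 = 8 h 28 min → rounds to 8 h 30 min
Total credited: 35 h 0 min.

35.00 hours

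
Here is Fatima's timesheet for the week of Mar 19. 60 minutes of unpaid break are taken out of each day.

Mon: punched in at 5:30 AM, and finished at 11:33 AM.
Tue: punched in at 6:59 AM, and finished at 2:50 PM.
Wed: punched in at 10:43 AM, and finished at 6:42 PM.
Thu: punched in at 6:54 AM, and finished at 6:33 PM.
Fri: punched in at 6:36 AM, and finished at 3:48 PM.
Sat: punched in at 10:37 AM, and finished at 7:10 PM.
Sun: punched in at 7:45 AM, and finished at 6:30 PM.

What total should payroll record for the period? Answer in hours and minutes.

55 h 2 min

Mon: 5:30 AM–11:33 AM = 6 h 3 min; less 60 min break → 5 h 3 min
Tue: 6:59 AM–2:50 PM = 7 h 51 min; less 60 min break → 6 h 51 min
Wed: 10:43 AM–6:42 PM = 7 h 59 min; less 60 min break → 6 h 59 min
Thu: 6:54 AM–6:33 PM = 11 h 39 min; less 60 min break → 10 h 39 min
Fri: 6:36 AM–3:48 PM = 9 h 12 min; less 60 min break → 8 h 12 min
Sat: 10:37 AM–7:10 PM = 8 h 33 min; less 60 min break → 7 h 33 min
Sun: 7:45 AM–6:30 PM = 10 h 45 min; less 60 min break → 9 h 45 min
Total: 5 h 3 min + 6 h 51 min + 6 h 59 min + 10 h 39 min + 8 h 12 min + 7 h 33 min + 9 h 45 min = 55 h 2 min.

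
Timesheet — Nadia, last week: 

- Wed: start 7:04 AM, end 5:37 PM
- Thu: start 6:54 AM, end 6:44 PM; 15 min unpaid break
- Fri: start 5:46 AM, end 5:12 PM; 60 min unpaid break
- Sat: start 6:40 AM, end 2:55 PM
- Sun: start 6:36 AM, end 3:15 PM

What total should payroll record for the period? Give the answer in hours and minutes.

Wed: 7:04 AM–5:37 PM = 10 h 33 min
Thu: 6:54 AM–6:44 PM = 11 h 50 min; less 15 min break → 11 h 35 min
Fri: 5:46 AM–5:12 PM = 11 h 26 min; less 60 min break → 10 h 26 min
Sat: 6:40 AM–2:55 PM = 8 h 15 min
Sun: 6:36 AM–3:15 PM = 8 h 39 min
Total: 10 h 33 min + 11 h 35 min + 10 h 26 min + 8 h 15 min + 8 h 39 min = 49 h 28 min.

49 h 28 min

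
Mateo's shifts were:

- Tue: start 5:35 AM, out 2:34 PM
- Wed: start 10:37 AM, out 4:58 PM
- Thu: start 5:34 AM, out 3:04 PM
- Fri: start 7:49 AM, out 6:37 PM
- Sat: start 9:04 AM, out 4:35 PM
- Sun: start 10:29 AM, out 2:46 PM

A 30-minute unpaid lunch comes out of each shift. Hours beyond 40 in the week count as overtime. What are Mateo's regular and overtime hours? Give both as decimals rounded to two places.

Regular 40.00 hours, overtime 4.43 hours

Tue: 5:35 AM–2:34 PM = 8 h 59 min; less 30 min break → 8 h 29 min
Wed: 10:37 AM–4:58 PM = 6 h 21 min; less 30 min break → 5 h 51 min
Thu: 5:34 AM–3:04 PM = 9 h 30 min; less 30 min break → 9 h 0 min
Fri: 7:49 AM–6:37 PM = 10 h 48 min; less 30 min break → 10 h 18 min
Sat: 9:04 AM–4:35 PM = 7 h 31 min; less 30 min break → 7 h 1 min
Sun: 10:29 AM–2:46 PM = 4 h 17 min; less 30 min break → 3 h 47 min
Total worked: 44 h 26 min = 44.43 h.
Threshold 40 h → overtime 4 h 26 min, regular 40 h 0 min.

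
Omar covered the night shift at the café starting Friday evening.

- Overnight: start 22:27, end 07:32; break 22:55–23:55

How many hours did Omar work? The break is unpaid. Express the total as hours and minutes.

8 h 5 min

Overnight: 22:27 → midnight = 1 h 33 min; midnight → 07:32 = 7 h 32 min; span 9 h 5 min; less 60 min break → 8 h 5 min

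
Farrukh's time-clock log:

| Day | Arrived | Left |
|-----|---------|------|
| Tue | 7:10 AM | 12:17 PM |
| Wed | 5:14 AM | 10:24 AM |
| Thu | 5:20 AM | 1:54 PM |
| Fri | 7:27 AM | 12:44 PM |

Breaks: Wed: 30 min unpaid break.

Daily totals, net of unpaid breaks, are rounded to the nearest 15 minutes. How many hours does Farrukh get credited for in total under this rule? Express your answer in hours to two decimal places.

23.50 hours

Tue: 7:10 AM–12:17 PM = 5 h 7 min → rounds to 5 h 0 min
Wed: 5:14 AM–10:24 AM = 5 h 10 min − 30 min = 4 h 40 min → rounds to 4 h 45 min
Thu: 5:20 AM–1:54 PM = 8 h 34 min → rounds to 8 h 30 min
Fri: 7:27 AM–12:44 PM = 5 h 17 min → rounds to 5 h 15 min
Total credited: 23 h 30 min.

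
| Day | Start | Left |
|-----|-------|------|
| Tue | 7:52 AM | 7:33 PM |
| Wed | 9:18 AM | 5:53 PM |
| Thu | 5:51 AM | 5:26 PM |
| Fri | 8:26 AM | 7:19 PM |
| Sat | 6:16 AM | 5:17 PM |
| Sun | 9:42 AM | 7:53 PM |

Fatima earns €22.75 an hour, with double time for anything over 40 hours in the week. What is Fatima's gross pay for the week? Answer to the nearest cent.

Tue: 7:52 AM–7:33 PM = 11 h 41 min
Wed: 9:18 AM–5:53 PM = 8 h 35 min
Thu: 5:51 AM–5:26 PM = 11 h 35 min
Fri: 8:26 AM–7:19 PM = 10 h 53 min
Sat: 6:16 AM–5:17 PM = 11 h 1 min
Sun: 9:42 AM–7:53 PM = 10 h 11 min
Total worked: 63 h 56 min = 3836 min.
Regular 40 h 0 min = 2400 min at €22.75/h; overtime 23 h 56 min = 1436 min at €45.50/h.
Pay = (2400 × €22.75 + 1436 × €45.50) ÷ 60 = €1998.97.

€1998.97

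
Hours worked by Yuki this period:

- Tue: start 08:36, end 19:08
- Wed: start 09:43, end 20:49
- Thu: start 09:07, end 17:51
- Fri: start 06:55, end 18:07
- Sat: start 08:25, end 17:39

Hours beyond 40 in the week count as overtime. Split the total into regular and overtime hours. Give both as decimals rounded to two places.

Tue: 08:36–19:08 = 10 h 32 min
Wed: 09:43–20:49 = 11 h 6 min
Thu: 09:07–17:51 = 8 h 44 min
Fri: 06:55–18:07 = 11 h 12 min
Sat: 08:25–17:39 = 9 h 14 min
Total worked: 50 h 48 min = 50.80 h.
Threshold 40 h → overtime 10 h 48 min, regular 40 h 0 min.

Regular 40.00 hours, overtime 10.80 hours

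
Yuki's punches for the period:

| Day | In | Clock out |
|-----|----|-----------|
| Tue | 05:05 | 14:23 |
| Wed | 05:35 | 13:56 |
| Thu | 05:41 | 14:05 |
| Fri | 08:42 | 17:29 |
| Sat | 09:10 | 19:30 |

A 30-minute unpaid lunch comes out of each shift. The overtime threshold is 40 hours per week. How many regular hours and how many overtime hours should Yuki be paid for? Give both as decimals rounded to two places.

Regular 40.00 hours, overtime 2.67 hours

Tue: 05:05–14:23 = 9 h 18 min; less 30 min break → 8 h 48 min
Wed: 05:35–13:56 = 8 h 21 min; less 30 min break → 7 h 51 min
Thu: 05:41–14:05 = 8 h 24 min; less 30 min break → 7 h 54 min
Fri: 08:42–17:29 = 8 h 47 min; less 30 min break → 8 h 17 min
Sat: 09:10–19:30 = 10 h 20 min; less 30 min break → 9 h 50 min
Total worked: 42 h 40 min = 42.67 h.
Threshold 40 h → overtime 2 h 40 min, regular 40 h 0 min.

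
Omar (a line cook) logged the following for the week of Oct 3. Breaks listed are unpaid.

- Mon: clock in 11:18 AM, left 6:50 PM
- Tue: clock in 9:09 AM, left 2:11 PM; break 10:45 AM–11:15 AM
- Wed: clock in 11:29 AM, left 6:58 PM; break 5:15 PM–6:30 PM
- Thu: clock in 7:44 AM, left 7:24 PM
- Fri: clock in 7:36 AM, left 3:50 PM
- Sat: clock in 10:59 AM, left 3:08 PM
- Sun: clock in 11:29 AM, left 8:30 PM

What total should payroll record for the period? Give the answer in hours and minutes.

Mon: 11:18 AM–6:50 PM = 7 h 32 min
Tue: 9:09 AM–2:11 PM = 5 h 2 min; less 30 min break → 4 h 32 min
Wed: 11:29 AM–6:58 PM = 7 h 29 min; less 75 min break → 6 h 14 min
Thu: 7:44 AM–7:24 PM = 11 h 40 min
Fri: 7:36 AM–3:50 PM = 8 h 14 min
Sat: 10:59 AM–3:08 PM = 4 h 9 min
Sun: 11:29 AM–8:30 PM = 9 h 1 min
Total: 7 h 32 min + 4 h 32 min + 6 h 14 min + 11 h 40 min + 8 h 14 min + 4 h 9 min + 9 h 1 min = 51 h 22 min.

51 h 22 min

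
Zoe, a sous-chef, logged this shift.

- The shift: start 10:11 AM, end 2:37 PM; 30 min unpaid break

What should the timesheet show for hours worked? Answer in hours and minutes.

The shift: 10:11 AM–2:37 PM = 4 h 26 min; less 30 min break → 3 h 56 min

3 h 56 min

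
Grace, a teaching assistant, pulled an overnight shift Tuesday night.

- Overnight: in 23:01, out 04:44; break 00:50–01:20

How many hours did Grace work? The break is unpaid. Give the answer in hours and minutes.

5 h 13 min

Overnight: 23:01 → midnight = 0 h 59 min; midnight → 04:44 = 4 h 44 min; span 5 h 43 min; less 30 min break → 5 h 13 min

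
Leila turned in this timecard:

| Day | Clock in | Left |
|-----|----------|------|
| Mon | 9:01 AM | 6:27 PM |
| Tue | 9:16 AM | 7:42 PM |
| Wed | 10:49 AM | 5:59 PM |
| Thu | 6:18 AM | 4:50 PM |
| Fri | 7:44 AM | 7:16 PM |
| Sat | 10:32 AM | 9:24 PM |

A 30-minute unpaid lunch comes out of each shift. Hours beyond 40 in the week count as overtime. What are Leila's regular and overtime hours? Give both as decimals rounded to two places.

Regular 40.00 hours, overtime 16.97 hours

Mon: 9:01 AM–6:27 PM = 9 h 26 min; less 30 min break → 8 h 56 min
Tue: 9:16 AM–7:42 PM = 10 h 26 min; less 30 min break → 9 h 56 min
Wed: 10:49 AM–5:59 PM = 7 h 10 min; less 30 min break → 6 h 40 min
Thu: 6:18 AM–4:50 PM = 10 h 32 min; less 30 min break → 10 h 2 min
Fri: 7:44 AM–7:16 PM = 11 h 32 min; less 30 min break → 11 h 2 min
Sat: 10:32 AM–9:24 PM = 10 h 52 min; less 30 min break → 10 h 22 min
Total worked: 56 h 58 min = 56.97 h.
Threshold 40 h → overtime 16 h 58 min, regular 40 h 0 min.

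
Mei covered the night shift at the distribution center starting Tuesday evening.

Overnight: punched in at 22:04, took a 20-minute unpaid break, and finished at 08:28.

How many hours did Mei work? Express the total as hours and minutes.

10 h 4 min

Overnight: 22:04 → midnight = 1 h 56 min; midnight → 08:28 = 8 h 28 min; span 10 h 24 min; less 20 min break → 10 h 4 min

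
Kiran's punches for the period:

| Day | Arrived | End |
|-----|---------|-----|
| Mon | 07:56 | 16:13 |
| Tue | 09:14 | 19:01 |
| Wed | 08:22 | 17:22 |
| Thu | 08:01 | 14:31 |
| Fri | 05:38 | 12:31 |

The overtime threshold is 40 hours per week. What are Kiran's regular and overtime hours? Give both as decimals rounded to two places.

Mon: 07:56–16:13 = 8 h 17 min
Tue: 09:14–19:01 = 9 h 47 min
Wed: 08:22–17:22 = 9 h 0 min
Thu: 08:01–14:31 = 6 h 30 min
Fri: 05:38–12:31 = 6 h 53 min
Total worked: 40 h 27 min = 40.45 h.
Threshold 40 h → overtime 0 h 27 min, regular 40 h 0 min.

Regular 40.00 hours, overtime 0.45 hours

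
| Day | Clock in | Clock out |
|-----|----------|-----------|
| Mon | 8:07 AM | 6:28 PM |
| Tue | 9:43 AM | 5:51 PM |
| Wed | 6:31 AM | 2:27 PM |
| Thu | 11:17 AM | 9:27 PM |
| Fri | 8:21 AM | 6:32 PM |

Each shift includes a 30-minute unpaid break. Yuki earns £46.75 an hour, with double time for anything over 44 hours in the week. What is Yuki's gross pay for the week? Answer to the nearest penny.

£2081.93

Mon: 8:07 AM–6:28 PM = 10 h 21 min; less 30 min break → 9 h 51 min
Tue: 9:43 AM–5:51 PM = 8 h 8 min; less 30 min break → 7 h 38 min
Wed: 6:31 AM–2:27 PM = 7 h 56 min; less 30 min break → 7 h 26 min
Thu: 11:17 AM–9:27 PM = 10 h 10 min; less 30 min break → 9 h 40 min
Fri: 8:21 AM–6:32 PM = 10 h 11 min; less 30 min break → 9 h 41 min
Total worked: 44 h 16 min = 2656 min.
Regular 44 h 0 min = 2640 min at £46.75/h; overtime 0 h 16 min = 16 min at £93.50/h.
Pay = (2640 × £46.75 + 16 × £93.50) ÷ 60 = £2081.93.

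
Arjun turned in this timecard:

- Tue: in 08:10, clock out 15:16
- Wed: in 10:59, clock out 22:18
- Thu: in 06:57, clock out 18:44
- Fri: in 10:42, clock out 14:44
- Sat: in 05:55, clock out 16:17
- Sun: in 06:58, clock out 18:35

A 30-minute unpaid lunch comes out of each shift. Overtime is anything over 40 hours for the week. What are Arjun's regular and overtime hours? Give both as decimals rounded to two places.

Regular 40.00 hours, overtime 13.22 hours

Tue: 08:10–15:16 = 7 h 6 min; less 30 min break → 6 h 36 min
Wed: 10:59–22:18 = 11 h 19 min; less 30 min break → 10 h 49 min
Thu: 06:57–18:44 = 11 h 47 min; less 30 min break → 11 h 17 min
Fri: 10:42–14:44 = 4 h 2 min; less 30 min break → 3 h 32 min
Sat: 05:55–16:17 = 10 h 22 min; less 30 min break → 9 h 52 min
Sun: 06:58–18:35 = 11 h 37 min; less 30 min break → 11 h 7 min
Total worked: 53 h 13 min = 53.22 h.
Threshold 40 h → overtime 13 h 13 min, regular 40 h 0 min.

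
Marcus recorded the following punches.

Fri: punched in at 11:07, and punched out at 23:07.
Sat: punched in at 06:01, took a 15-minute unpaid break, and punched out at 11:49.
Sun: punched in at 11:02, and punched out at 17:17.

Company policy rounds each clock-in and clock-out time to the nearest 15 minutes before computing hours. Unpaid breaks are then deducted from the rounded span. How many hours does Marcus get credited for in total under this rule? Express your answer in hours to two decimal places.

Fri: in 11:07→11:00, out 23:07→23:00; 12 h 0 min
Sat: in 06:01→06:00, out 11:49→11:45; 5 h 45 min − 15 min = 5 h 30 min
Sun: in 11:02→11:00, out 17:17→17:15; 6 h 15 min
Total credited: 23 h 45 min.

23.75 hours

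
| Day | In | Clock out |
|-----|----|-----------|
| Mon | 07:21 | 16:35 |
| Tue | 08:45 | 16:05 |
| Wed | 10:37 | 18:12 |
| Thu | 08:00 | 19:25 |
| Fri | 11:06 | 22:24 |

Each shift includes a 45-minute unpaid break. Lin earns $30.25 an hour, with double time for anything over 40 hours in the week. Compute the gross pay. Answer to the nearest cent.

$1398.56

Mon: 07:21–16:35 = 9 h 14 min; less 45 min break → 8 h 29 min
Tue: 08:45–16:05 = 7 h 20 min; less 45 min break → 6 h 35 min
Wed: 10:37–18:12 = 7 h 35 min; less 45 min break → 6 h 50 min
Thu: 08:00–19:25 = 11 h 25 min; less 45 min break → 10 h 40 min
Fri: 11:06–22:24 = 11 h 18 min; less 45 min break → 10 h 33 min
Total worked: 43 h 7 min = 2587 min.
Regular 40 h 0 min = 2400 min at $30.25/h; overtime 3 h 7 min = 187 min at $60.50/h.
Pay = (2400 × $30.25 + 187 × $60.50) ÷ 60 = $1398.56.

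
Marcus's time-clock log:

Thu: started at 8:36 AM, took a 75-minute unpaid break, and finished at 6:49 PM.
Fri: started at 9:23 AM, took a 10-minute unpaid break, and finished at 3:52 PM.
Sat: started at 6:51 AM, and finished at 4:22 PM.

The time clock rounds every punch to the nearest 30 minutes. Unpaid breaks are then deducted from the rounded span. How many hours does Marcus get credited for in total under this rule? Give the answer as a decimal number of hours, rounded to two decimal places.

Thu: in 8:36 AM→8:30 AM, out 6:49 PM→7:00 PM; 10 h 30 min − 75 min = 9 h 15 min
Fri: in 9:23 AM→9:30 AM, out 3:52 PM→4:00 PM; 6 h 30 min − 10 min = 6 h 20 min
Sat: in 6:51 AM→7:00 AM, out 4:22 PM→4:30 PM; 9 h 30 min
Total credited: 25 h 5 min.

25.08 hours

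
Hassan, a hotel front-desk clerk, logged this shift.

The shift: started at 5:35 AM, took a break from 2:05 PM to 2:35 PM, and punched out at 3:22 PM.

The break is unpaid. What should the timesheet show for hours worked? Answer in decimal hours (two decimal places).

The shift: 5:35 AM–3:22 PM = 9 h 47 min; less 30 min break → 9 h 17 min

9.28 hours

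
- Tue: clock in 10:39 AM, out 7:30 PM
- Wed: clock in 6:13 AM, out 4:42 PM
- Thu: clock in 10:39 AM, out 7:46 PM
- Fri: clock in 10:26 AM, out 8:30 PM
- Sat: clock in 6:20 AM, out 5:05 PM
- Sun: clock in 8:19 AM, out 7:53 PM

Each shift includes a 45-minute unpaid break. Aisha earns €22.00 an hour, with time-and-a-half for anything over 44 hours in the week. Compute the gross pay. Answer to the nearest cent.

Tue: 10:39 AM–7:30 PM = 8 h 51 min; less 45 min break → 8 h 6 min
Wed: 6:13 AM–4:42 PM = 10 h 29 min; less 45 min break → 9 h 44 min
Thu: 10:39 AM–7:46 PM = 9 h 7 min; less 45 min break → 8 h 22 min
Fri: 10:26 AM–8:30 PM = 10 h 4 min; less 45 min break → 9 h 19 min
Sat: 6:20 AM–5:05 PM = 10 h 45 min; less 45 min break → 10 h 0 min
Sun: 8:19 AM–7:53 PM = 11 h 34 min; less 45 min break → 10 h 49 min
Total worked: 56 h 20 min = 3380 min.
Regular 44 h 0 min = 2640 min at €22.00/h; overtime 12 h 20 min = 740 min at €33.00/h.
Pay = (2640 × €22.00 + 740 × €33.00) ÷ 60 = €1375.00.

€1375.00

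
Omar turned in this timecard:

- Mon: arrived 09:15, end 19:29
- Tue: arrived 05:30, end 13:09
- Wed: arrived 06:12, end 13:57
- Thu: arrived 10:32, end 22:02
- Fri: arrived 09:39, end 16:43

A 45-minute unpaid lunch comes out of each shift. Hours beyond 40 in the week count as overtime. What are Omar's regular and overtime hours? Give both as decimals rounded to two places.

Mon: 09:15–19:29 = 10 h 14 min; less 45 min break → 9 h 29 min
Tue: 05:30–13:09 = 7 h 39 min; less 45 min break → 6 h 54 min
Wed: 06:12–13:57 = 7 h 45 min; less 45 min break → 7 h 0 min
Thu: 10:32–22:02 = 11 h 30 min; less 45 min break → 10 h 45 min
Fri: 09:39–16:43 = 7 h 4 min; less 45 min break → 6 h 19 min
Total worked: 40 h 27 min = 40.45 h.
Threshold 40 h → overtime 0 h 27 min, regular 40 h 0 min.

Regular 40.00 hours, overtime 0.45 hours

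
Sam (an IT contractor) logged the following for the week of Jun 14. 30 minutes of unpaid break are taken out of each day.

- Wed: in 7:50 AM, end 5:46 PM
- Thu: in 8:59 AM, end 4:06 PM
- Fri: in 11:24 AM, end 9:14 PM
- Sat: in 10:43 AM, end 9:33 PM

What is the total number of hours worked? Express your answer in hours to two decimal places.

Wed: 7:50 AM–5:46 PM = 9 h 56 min; less 30 min break → 9 h 26 min
Thu: 8:59 AM–4:06 PM = 7 h 7 min; less 30 min break → 6 h 37 min
Fri: 11:24 AM–9:14 PM = 9 h 50 min; less 30 min break → 9 h 20 min
Sat: 10:43 AM–9:33 PM = 10 h 50 min; less 30 min break → 10 h 20 min
Total: 9 h 26 min + 6 h 37 min + 9 h 20 min + 10 h 20 min = 35 h 43 min.

35.72 hours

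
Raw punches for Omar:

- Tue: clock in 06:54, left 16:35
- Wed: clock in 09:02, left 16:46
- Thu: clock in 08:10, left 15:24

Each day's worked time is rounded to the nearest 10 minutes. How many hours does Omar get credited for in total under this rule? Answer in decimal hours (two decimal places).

Tue: 06:54–16:35 = 9 h 41 min → rounds to 9 h 40 min
Wed: 09:02–16:46 = 7 h 44 min → rounds to 7 h 40 min
Thu: 08:10–15:24 = 7 h 14 min → rounds to 7 h 10 min
Total credited: 24 h 30 min.

24.50 hours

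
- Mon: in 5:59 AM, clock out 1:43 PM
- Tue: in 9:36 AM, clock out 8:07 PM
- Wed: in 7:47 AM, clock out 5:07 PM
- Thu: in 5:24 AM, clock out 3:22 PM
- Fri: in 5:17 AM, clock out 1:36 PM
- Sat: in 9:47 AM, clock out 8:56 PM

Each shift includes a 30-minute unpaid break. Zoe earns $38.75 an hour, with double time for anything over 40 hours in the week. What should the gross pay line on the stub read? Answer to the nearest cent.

Mon: 5:59 AM–1:43 PM = 7 h 44 min; less 30 min break → 7 h 14 min
Tue: 9:36 AM–8:07 PM = 10 h 31 min; less 30 min break → 10 h 1 min
Wed: 7:47 AM–5:07 PM = 9 h 20 min; less 30 min break → 8 h 50 min
Thu: 5:24 AM–3:22 PM = 9 h 58 min; less 30 min break → 9 h 28 min
Fri: 5:17 AM–1:36 PM = 8 h 19 min; less 30 min break → 7 h 49 min
Sat: 9:47 AM–8:56 PM = 11 h 9 min; less 30 min break → 10 h 39 min
Total worked: 54 h 1 min = 3241 min.
Regular 40 h 0 min = 2400 min at $38.75/h; overtime 14 h 1 min = 841 min at $77.50/h.
Pay = (2400 × $38.75 + 841 × $77.50) ÷ 60 = $2636.29.

$2636.29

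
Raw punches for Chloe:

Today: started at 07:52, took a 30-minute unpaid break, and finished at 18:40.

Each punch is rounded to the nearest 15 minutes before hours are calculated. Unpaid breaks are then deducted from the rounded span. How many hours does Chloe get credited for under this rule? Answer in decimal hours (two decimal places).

Today: in 07:52→07:45, out 18:40→18:45; 11 h 0 min − 30 min = 10 h 30 min

10.50 hours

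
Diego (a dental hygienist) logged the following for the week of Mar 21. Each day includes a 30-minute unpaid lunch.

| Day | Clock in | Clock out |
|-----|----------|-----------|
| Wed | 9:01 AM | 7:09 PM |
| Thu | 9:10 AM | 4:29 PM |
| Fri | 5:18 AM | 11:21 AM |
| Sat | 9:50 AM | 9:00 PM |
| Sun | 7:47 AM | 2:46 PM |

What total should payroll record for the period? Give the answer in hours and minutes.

39 h 9 min

Wed: 9:01 AM–7:09 PM = 10 h 8 min; less 30 min break → 9 h 38 min
Thu: 9:10 AM–4:29 PM = 7 h 19 min; less 30 min break → 6 h 49 min
Fri: 5:18 AM–11:21 AM = 6 h 3 min; less 30 min break → 5 h 33 min
Sat: 9:50 AM–9:00 PM = 11 h 10 min; less 30 min break → 10 h 40 min
Sun: 7:47 AM–2:46 PM = 6 h 59 min; less 30 min break → 6 h 29 min
Total: 9 h 38 min + 6 h 49 min + 5 h 33 min + 10 h 40 min + 6 h 29 min = 39 h 9 min.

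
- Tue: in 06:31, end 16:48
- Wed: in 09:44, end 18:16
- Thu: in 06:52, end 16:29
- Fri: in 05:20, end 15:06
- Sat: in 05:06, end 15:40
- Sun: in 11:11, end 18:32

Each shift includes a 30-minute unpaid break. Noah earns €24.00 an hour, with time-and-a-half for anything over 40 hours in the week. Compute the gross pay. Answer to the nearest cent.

€1432.20

Tue: 06:31–16:48 = 10 h 17 min; less 30 min break → 9 h 47 min
Wed: 09:44–18:16 = 8 h 32 min; less 30 min break → 8 h 2 min
Thu: 06:52–16:29 = 9 h 37 min; less 30 min break → 9 h 7 min
Fri: 05:20–15:06 = 9 h 46 min; less 30 min break → 9 h 16 min
Sat: 05:06–15:40 = 10 h 34 min; less 30 min break → 10 h 4 min
Sun: 11:11–18:32 = 7 h 21 min; less 30 min break → 6 h 51 min
Total worked: 53 h 7 min = 3187 min.
Regular 40 h 0 min = 2400 min at €24.00/h; overtime 13 h 7 min = 787 min at €36.00/h.
Pay = (2400 × €24.00 + 787 × €36.00) ÷ 60 = €1432.20.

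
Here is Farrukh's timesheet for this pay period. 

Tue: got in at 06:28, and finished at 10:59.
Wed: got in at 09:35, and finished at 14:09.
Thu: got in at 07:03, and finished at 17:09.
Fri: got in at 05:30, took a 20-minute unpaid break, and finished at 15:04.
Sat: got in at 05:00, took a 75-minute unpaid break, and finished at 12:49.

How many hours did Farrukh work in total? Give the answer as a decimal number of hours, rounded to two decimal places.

Tue: 06:28–10:59 = 4 h 31 min
Wed: 09:35–14:09 = 4 h 34 min
Thu: 07:03–17:09 = 10 h 6 min
Fri: 05:30–15:04 = 9 h 34 min; less 20 min break → 9 h 14 min
Sat: 05:00–12:49 = 7 h 49 min; less 75 min break → 6 h 34 min
Total: 4 h 31 min + 4 h 34 min + 10 h 6 min + 9 h 14 min + 6 h 34 min = 34 h 59 min.

34.98 hours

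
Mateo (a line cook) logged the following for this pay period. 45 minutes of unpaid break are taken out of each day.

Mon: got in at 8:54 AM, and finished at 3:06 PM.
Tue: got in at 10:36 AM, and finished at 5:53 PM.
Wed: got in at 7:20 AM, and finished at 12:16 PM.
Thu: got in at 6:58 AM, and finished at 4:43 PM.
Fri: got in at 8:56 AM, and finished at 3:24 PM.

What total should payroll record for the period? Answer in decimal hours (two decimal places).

30.88 hours

Mon: 8:54 AM–3:06 PM = 6 h 12 min; less 45 min break → 5 h 27 min
Tue: 10:36 AM–5:53 PM = 7 h 17 min; less 45 min break → 6 h 32 min
Wed: 7:20 AM–12:16 PM = 4 h 56 min; less 45 min break → 4 h 11 min
Thu: 6:58 AM–4:43 PM = 9 h 45 min; less 45 min break → 9 h 0 min
Fri: 8:56 AM–3:24 PM = 6 h 28 min; less 45 min break → 5 h 43 min
Total: 5 h 27 min + 6 h 32 min + 4 h 11 min + 9 h 0 min + 5 h 43 min = 30 h 53 min.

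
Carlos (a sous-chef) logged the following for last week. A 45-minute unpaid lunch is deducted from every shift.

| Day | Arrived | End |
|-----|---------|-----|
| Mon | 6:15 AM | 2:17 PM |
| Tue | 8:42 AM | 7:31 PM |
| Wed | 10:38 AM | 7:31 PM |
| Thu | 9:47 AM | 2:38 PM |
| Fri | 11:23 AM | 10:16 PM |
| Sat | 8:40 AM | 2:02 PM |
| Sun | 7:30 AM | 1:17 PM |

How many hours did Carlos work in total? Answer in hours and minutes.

49 h 22 min

Mon: 6:15 AM–2:17 PM = 8 h 2 min; less 45 min break → 7 h 17 min
Tue: 8:42 AM–7:31 PM = 10 h 49 min; less 45 min break → 10 h 4 min
Wed: 10:38 AM–7:31 PM = 8 h 53 min; less 45 min break → 8 h 8 min
Thu: 9:47 AM–2:38 PM = 4 h 51 min; less 45 min break → 4 h 6 min
Fri: 11:23 AM–10:16 PM = 10 h 53 min; less 45 min break → 10 h 8 min
Sat: 8:40 AM–2:02 PM = 5 h 22 min; less 45 min break → 4 h 37 min
Sun: 7:30 AM–1:17 PM = 5 h 47 min; less 45 min break → 5 h 2 min
Total: 7 h 17 min + 10 h 4 min + 8 h 8 min + 4 h 6 min + 10 h 8 min + 4 h 37 min + 5 h 2 min = 49 h 22 min.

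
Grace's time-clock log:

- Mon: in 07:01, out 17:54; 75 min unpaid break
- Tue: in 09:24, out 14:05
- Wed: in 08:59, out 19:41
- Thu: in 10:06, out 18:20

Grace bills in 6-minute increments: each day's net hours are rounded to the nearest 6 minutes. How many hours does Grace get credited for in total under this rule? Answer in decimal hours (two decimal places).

Mon: 07:01–17:54 = 10 h 53 min − 75 min = 9 h 38 min → rounds to 9 h 36 min
Tue: 09:24–14:05 = 4 h 41 min → rounds to 4 h 42 min
Wed: 08:59–19:41 = 10 h 42 min → rounds to 10 h 42 min
Thu: 10:06–18:20 = 8 h 14 min → rounds to 8 h 12 min
Total credited: 33 h 12 min.

33.20 hours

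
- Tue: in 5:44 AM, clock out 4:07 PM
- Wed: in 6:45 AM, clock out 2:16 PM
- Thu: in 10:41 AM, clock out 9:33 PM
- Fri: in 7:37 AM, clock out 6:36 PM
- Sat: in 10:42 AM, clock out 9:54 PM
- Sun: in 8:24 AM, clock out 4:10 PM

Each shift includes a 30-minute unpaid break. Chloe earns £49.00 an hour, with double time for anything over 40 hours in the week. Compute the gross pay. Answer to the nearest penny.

Tue: 5:44 AM–4:07 PM = 10 h 23 min; less 30 min break → 9 h 53 min
Wed: 6:45 AM–2:16 PM = 7 h 31 min; less 30 min break → 7 h 1 min
Thu: 10:41 AM–9:33 PM = 10 h 52 min; less 30 min break → 10 h 22 min
Fri: 7:37 AM–6:36 PM = 10 h 59 min; less 30 min break → 10 h 29 min
Sat: 10:42 AM–9:54 PM = 11 h 12 min; less 30 min break → 10 h 42 min
Sun: 8:24 AM–4:10 PM = 7 h 46 min; less 30 min break → 7 h 16 min
Total worked: 55 h 43 min = 3343 min.
Regular 40 h 0 min = 2400 min at £49.00/h; overtime 15 h 43 min = 943 min at £98.00/h.
Pay = (2400 × £49.00 + 943 × £98.00) ÷ 60 = £3500.23.

£3500.23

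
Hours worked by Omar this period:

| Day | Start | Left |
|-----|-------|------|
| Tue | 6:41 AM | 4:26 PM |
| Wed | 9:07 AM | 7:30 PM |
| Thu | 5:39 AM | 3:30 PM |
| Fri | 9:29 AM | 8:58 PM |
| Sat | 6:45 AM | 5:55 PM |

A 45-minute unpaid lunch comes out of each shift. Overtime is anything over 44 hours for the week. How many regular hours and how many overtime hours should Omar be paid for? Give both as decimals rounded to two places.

Tue: 6:41 AM–4:26 PM = 9 h 45 min; less 45 min break → 9 h 0 min
Wed: 9:07 AM–7:30 PM = 10 h 23 min; less 45 min break → 9 h 38 min
Thu: 5:39 AM–3:30 PM = 9 h 51 min; less 45 min break → 9 h 6 min
Fri: 9:29 AM–8:58 PM = 11 h 29 min; less 45 min break → 10 h 44 min
Sat: 6:45 AM–5:55 PM = 11 h 10 min; less 45 min break → 10 h 25 min
Total worked: 48 h 53 min = 48.88 h.
Threshold 44 h → overtime 4 h 53 min, regular 44 h 0 min.

Regular 44.00 hours, overtime 4.88 hours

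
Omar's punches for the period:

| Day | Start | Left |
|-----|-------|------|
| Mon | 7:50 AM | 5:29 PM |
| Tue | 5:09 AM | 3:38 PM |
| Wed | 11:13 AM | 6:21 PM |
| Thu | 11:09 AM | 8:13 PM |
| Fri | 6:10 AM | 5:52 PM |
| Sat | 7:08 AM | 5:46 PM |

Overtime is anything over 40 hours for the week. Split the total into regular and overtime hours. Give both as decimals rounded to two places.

Mon: 7:50 AM–5:29 PM = 9 h 39 min
Tue: 5:09 AM–3:38 PM = 10 h 29 min
Wed: 11:13 AM–6:21 PM = 7 h 8 min
Thu: 11:09 AM–8:13 PM = 9 h 4 min
Fri: 6:10 AM–5:52 PM = 11 h 42 min
Sat: 7:08 AM–5:46 PM = 10 h 38 min
Total worked: 58 h 40 min = 58.67 h.
Threshold 40 h → overtime 18 h 40 min, regular 40 h 0 min.

Regular 40.00 hours, overtime 18.67 hours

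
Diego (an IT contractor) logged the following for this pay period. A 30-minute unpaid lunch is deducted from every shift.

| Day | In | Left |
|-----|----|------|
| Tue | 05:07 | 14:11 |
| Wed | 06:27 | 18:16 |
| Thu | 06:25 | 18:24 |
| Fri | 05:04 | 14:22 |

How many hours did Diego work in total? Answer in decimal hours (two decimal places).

Tue: 05:07–14:11 = 9 h 4 min; less 30 min break → 8 h 34 min
Wed: 06:27–18:16 = 11 h 49 min; less 30 min break → 11 h 19 min
Thu: 06:25–18:24 = 11 h 59 min; less 30 min break → 11 h 29 min
Fri: 05:04–14:22 = 9 h 18 min; less 30 min break → 8 h 48 min
Total: 8 h 34 min + 11 h 19 min + 11 h 29 min + 8 h 48 min = 40 h 10 min.

40.17 hours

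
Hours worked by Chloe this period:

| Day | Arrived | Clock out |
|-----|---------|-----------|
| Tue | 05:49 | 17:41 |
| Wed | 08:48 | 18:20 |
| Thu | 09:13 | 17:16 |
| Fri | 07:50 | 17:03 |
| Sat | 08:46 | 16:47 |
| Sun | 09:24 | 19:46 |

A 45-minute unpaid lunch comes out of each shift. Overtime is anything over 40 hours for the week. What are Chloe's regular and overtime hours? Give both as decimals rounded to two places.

Tue: 05:49–17:41 = 11 h 52 min; less 45 min break → 11 h 7 min
Wed: 08:48–18:20 = 9 h 32 min; less 45 min break → 8 h 47 min
Thu: 09:13–17:16 = 8 h 3 min; less 45 min break → 7 h 18 min
Fri: 07:50–17:03 = 9 h 13 min; less 45 min break → 8 h 28 min
Sat: 08:46–16:47 = 8 h 1 min; less 45 min break → 7 h 16 min
Sun: 09:24–19:46 = 10 h 22 min; less 45 min break → 9 h 37 min
Total worked: 52 h 33 min = 52.55 h.
Threshold 40 h → overtime 12 h 33 min, regular 40 h 0 min.

Regular 40.00 hours, overtime 12.55 hours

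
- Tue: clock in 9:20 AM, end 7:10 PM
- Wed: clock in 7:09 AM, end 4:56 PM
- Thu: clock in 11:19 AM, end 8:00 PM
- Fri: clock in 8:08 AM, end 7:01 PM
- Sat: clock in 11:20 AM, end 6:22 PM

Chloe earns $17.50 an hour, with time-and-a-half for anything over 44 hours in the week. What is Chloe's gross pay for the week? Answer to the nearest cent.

$828.19

Tue: 9:20 AM–7:10 PM = 9 h 50 min
Wed: 7:09 AM–4:56 PM = 9 h 47 min
Thu: 11:19 AM–8:00 PM = 8 h 41 min
Fri: 8:08 AM–7:01 PM = 10 h 53 min
Sat: 11:20 AM–6:22 PM = 7 h 2 min
Total worked: 46 h 13 min = 2773 min.
Regular 44 h 0 min = 2640 min at $17.50/h; overtime 2 h 13 min = 133 min at $26.25/h.
Pay = (2640 × $17.50 + 133 × $26.25) ÷ 60 = $828.19.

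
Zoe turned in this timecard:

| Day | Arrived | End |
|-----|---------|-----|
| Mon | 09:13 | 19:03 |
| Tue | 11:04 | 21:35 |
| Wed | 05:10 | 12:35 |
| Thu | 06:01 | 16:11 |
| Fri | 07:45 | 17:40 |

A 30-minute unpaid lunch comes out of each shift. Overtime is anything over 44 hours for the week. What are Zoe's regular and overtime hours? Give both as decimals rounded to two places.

Regular 44.00 hours, overtime 1.35 hours

Mon: 09:13–19:03 = 9 h 50 min; less 30 min break → 9 h 20 min
Tue: 11:04–21:35 = 10 h 31 min; less 30 min break → 10 h 1 min
Wed: 05:10–12:35 = 7 h 25 min; less 30 min break → 6 h 55 min
Thu: 06:01–16:11 = 10 h 10 min; less 30 min break → 9 h 40 min
Fri: 07:45–17:40 = 9 h 55 min; less 30 min break → 9 h 25 min
Total worked: 45 h 21 min = 45.35 h.
Threshold 44 h → overtime 1 h 21 min, regular 44 h 0 min.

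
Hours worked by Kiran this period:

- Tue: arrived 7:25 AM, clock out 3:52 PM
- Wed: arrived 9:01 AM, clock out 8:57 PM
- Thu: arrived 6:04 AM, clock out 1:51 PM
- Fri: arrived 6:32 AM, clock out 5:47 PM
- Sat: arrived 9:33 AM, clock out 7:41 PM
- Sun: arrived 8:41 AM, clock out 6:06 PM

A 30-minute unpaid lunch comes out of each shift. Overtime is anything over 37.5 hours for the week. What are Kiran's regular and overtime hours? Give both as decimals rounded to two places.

Tue: 7:25 AM–3:52 PM = 8 h 27 min; less 30 min break → 7 h 57 min
Wed: 9:01 AM–8:57 PM = 11 h 56 min; less 30 min break → 11 h 26 min
Thu: 6:04 AM–1:51 PM = 7 h 47 min; less 30 min break → 7 h 17 min
Fri: 6:32 AM–5:47 PM = 11 h 15 min; less 30 min break → 10 h 45 min
Sat: 9:33 AM–7:41 PM = 10 h 8 min; less 30 min break → 9 h 38 min
Sun: 8:41 AM–6:06 PM = 9 h 25 min; less 30 min break → 8 h 55 min
Total worked: 55 h 58 min = 55.97 h.
Threshold 37.5 h → overtime 18 h 28 min, regular 37 h 30 min.

Regular 37.50 hours, overtime 18.47 hours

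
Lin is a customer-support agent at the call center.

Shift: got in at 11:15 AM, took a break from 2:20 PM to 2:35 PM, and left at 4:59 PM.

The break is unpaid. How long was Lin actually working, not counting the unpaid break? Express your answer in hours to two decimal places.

5.48 hours

Shift: 11:15 AM–4:59 PM = 5 h 44 min; less 15 min break → 5 h 29 min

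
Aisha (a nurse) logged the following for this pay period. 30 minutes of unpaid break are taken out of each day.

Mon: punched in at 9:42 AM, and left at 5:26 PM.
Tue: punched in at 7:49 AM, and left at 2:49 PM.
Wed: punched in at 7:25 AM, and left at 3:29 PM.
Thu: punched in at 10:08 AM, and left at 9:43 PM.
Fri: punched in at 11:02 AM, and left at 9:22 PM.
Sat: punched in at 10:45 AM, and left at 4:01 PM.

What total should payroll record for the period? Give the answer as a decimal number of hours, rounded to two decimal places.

46.98 hours

Mon: 9:42 AM–5:26 PM = 7 h 44 min; less 30 min break → 7 h 14 min
Tue: 7:49 AM–2:49 PM = 7 h 0 min; less 30 min break → 6 h 30 min
Wed: 7:25 AM–3:29 PM = 8 h 4 min; less 30 min break → 7 h 34 min
Thu: 10:08 AM–9:43 PM = 11 h 35 min; less 30 min break → 11 h 5 min
Fri: 11:02 AM–9:22 PM = 10 h 20 min; less 30 min break → 9 h 50 min
Sat: 10:45 AM–4:01 PM = 5 h 16 min; less 30 min break → 4 h 46 min
Total: 7 h 14 min + 6 h 30 min + 7 h 34 min + 11 h 5 min + 9 h 50 min + 4 h 46 min = 46 h 59 min.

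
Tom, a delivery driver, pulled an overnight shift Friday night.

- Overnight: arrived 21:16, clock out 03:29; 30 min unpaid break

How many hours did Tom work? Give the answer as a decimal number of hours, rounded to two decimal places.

5.72 hours

Overnight: 21:16 → midnight = 2 h 44 min; midnight → 03:29 = 3 h 29 min; span 6 h 13 min; less 30 min break → 5 h 43 min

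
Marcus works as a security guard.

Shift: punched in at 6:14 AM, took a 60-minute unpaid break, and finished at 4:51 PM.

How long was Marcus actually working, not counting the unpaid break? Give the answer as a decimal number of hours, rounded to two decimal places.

9.62 hours

Shift: 6:14 AM–4:51 PM = 10 h 37 min; less 60 min break → 9 h 37 min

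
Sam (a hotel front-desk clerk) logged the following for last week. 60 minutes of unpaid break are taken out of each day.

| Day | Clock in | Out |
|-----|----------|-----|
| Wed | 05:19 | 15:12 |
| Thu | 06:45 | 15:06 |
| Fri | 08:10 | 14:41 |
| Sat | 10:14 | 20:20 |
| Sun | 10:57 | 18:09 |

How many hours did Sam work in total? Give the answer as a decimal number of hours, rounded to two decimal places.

37.05 hours

Wed: 05:19–15:12 = 9 h 53 min; less 60 min break → 8 h 53 min
Thu: 06:45–15:06 = 8 h 21 min; less 60 min break → 7 h 21 min
Fri: 08:10–14:41 = 6 h 31 min; less 60 min break → 5 h 31 min
Sat: 10:14–20:20 = 10 h 6 min; less 60 min break → 9 h 6 min
Sun: 10:57–18:09 = 7 h 12 min; less 60 min break → 6 h 12 min
Total: 8 h 53 min + 7 h 21 min + 5 h 31 min + 9 h 6 min + 6 h 12 min = 37 h 3 min.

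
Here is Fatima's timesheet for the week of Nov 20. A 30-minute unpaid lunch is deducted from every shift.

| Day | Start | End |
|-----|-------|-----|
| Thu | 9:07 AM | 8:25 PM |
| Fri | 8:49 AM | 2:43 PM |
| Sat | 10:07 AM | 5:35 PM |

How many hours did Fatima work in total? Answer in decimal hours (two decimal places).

23.17 hours

Thu: 9:07 AM–8:25 PM = 11 h 18 min; less 30 min break → 10 h 48 min
Fri: 8:49 AM–2:43 PM = 5 h 54 min; less 30 min break → 5 h 24 min
Sat: 10:07 AM–5:35 PM = 7 h 28 min; less 30 min break → 6 h 58 min
Total: 10 h 48 min + 5 h 24 min + 6 h 58 min = 23 h 10 min.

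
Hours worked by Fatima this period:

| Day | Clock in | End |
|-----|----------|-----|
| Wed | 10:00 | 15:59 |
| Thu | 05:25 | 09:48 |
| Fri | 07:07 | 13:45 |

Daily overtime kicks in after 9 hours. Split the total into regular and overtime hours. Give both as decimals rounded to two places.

Wed: 10:00–15:59 = 5 h 59 min
Thu: 05:25–09:48 = 4 h 23 min
Fri: 07:07–13:45 = 6 h 38 min
Wed reg 5 h 59 min / OT 0 h 0 min; Thu reg 4 h 23 min / OT 0 h 0 min; Fri reg 6 h 38 min / OT 0 h 0 min.
Totals: regular 17 h 0 min, overtime 0 h 0 min.

Regular 17.00 hours, overtime 0.00 hours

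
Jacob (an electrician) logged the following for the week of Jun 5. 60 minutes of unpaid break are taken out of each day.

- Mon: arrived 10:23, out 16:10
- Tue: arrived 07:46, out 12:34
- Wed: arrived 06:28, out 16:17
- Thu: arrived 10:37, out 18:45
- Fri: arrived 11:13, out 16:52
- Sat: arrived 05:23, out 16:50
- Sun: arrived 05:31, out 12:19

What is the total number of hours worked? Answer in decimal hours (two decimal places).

45.43 hours

Mon: 10:23–16:10 = 5 h 47 min; less 60 min break → 4 h 47 min
Tue: 07:46–12:34 = 4 h 48 min; less 60 min break → 3 h 48 min
Wed: 06:28–16:17 = 9 h 49 min; less 60 min break → 8 h 49 min
Thu: 10:37–18:45 = 8 h 8 min; less 60 min break → 7 h 8 min
Fri: 11:13–16:52 = 5 h 39 min; less 60 min break → 4 h 39 min
Sat: 05:23–16:50 = 11 h 27 min; less 60 min break → 10 h 27 min
Sun: 05:31–12:19 = 6 h 48 min; less 60 min break → 5 h 48 min
Total: 4 h 47 min + 3 h 48 min + 8 h 49 min + 7 h 8 min + 4 h 39 min + 10 h 27 min + 5 h 48 min = 45 h 26 min.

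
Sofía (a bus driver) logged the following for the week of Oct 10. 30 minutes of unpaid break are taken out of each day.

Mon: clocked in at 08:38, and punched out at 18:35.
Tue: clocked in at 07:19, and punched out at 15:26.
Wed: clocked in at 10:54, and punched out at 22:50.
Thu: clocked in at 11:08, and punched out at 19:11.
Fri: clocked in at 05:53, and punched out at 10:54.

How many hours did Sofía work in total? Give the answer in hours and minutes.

Mon: 08:38–18:35 = 9 h 57 min; less 30 min break → 9 h 27 min
Tue: 07:19–15:26 = 8 h 7 min; less 30 min break → 7 h 37 min
Wed: 10:54–22:50 = 11 h 56 min; less 30 min break → 11 h 26 min
Thu: 11:08–19:11 = 8 h 3 min; less 30 min break → 7 h 33 min
Fri: 05:53–10:54 = 5 h 1 min; less 30 min break → 4 h 31 min
Total: 9 h 27 min + 7 h 37 min + 11 h 26 min + 7 h 33 min + 4 h 31 min = 40 h 34 min.

40 h 34 min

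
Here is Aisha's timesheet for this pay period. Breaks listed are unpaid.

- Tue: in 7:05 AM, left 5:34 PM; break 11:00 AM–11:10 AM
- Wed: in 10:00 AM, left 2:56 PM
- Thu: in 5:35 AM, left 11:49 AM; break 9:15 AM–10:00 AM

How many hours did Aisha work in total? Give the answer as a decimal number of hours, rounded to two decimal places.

Tue: 7:05 AM–5:34 PM = 10 h 29 min; less 10 min break → 10 h 19 min
Wed: 10:00 AM–2:56 PM = 4 h 56 min
Thu: 5:35 AM–11:49 AM = 6 h 14 min; less 45 min break → 5 h 29 min
Total: 10 h 19 min + 4 h 56 min + 5 h 29 min = 20 h 44 min.

20.73 hours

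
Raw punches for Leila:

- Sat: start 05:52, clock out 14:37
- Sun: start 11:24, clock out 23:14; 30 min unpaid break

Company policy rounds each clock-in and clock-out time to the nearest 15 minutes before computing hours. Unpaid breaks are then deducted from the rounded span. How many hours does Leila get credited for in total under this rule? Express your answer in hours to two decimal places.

Sat: in 05:52→05:45, out 14:37→14:30; 8 h 45 min
Sun: in 11:24→11:30, out 23:14→23:15; 11 h 45 min − 30 min = 11 h 15 min
Total credited: 20 h 0 min.

20.00 hours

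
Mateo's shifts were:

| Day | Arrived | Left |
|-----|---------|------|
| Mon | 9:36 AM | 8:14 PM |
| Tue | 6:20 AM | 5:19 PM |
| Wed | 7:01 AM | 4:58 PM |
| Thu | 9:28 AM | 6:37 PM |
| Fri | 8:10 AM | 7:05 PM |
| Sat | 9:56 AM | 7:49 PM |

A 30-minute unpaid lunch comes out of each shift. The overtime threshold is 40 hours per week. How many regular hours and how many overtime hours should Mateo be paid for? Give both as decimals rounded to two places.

Regular 40.00 hours, overtime 18.52 hours

Mon: 9:36 AM–8:14 PM = 10 h 38 min; less 30 min break → 10 h 8 min
Tue: 6:20 AM–5:19 PM = 10 h 59 min; less 30 min break → 10 h 29 min
Wed: 7:01 AM–4:58 PM = 9 h 57 min; less 30 min break → 9 h 27 min
Thu: 9:28 AM–6:37 PM = 9 h 9 min; less 30 min break → 8 h 39 min
Fri: 8:10 AM–7:05 PM = 10 h 55 min; less 30 min break → 10 h 25 min
Sat: 9:56 AM–7:49 PM = 9 h 53 min; less 30 min break → 9 h 23 min
Total worked: 58 h 31 min = 58.52 h.
Threshold 40 h → overtime 18 h 31 min, regular 40 h 0 min.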